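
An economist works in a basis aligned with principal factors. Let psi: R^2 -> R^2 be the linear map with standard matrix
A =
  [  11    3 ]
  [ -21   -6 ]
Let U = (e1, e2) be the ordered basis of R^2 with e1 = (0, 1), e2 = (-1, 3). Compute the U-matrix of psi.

Let P have columns e1, e2. Then [psi]_U = P^(-1) A P.
Here det P = 1, so P^(-1) is integer; computing A P first and then P^(-1)(A P) gives [[3, -3], [-3, 2]].

[[3, -3], [-3, 2]]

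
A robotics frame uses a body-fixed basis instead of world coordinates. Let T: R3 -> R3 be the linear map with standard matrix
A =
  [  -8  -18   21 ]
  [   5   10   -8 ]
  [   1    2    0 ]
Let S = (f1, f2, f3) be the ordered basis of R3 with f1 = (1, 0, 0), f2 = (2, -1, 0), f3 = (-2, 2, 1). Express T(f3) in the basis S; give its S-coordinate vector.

Compute T(f3) = A f3 = (1, 2, 2) in standard coordinates.
Then write this in S-coordinates: solve for y in y_1 f1 + ... + y_3 f3 = (1, 2, 2).
This gives y = (1, 2, 2), which is column 3 of [T]_S.

(1, 2, 2)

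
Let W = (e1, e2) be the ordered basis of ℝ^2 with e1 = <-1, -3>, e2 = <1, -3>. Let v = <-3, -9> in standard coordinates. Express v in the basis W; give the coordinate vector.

<3, 0>

Write v = c_1 e1 + c_2 e2 and solve for the c_i.
System: -c_1 + c_2 = -3, -3c_1 - 3c_2 = -9; solving gives c_1 = 3, c_2 = 0.
Check: 3e1 + 0·e2 = <-3, -9>.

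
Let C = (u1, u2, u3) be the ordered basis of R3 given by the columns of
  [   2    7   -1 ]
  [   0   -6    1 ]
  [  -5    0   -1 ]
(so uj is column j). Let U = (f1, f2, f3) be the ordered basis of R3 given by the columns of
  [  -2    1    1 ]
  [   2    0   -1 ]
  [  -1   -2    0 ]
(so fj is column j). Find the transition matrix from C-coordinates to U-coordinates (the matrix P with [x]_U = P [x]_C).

Column j of P is [uj]_U, since P maps C-coordinates to U-coordinates.
Expressing u1 in U: u1 = f1 + 2f2 + 2f3, so column 1 of P is (1, 2, 2).
Doing the same for each uj gives P = [[1, -2, 1], [2, 1, 0], [2, 2, 1]].

[[1, -2, 1], [2, 1, 0], [2, 2, 1]]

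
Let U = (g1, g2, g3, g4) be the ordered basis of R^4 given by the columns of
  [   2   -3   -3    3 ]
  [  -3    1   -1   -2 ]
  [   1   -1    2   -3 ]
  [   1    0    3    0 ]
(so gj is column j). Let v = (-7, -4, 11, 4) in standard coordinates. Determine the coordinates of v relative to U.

(4, 2, 0, -3)

Write v = c_1 g1 + ... + c_4 g4 and solve for the c_i.
Gaussian elimination on [M | v] yields c = (4, 2, 0, -3).
Check: 4g1 + 2g2 + 0·g3 - 3g4 = (-7, -4, 11, 4).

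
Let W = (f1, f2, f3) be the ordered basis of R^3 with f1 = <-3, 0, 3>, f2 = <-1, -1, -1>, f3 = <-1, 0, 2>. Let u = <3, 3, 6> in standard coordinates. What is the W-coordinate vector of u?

<-1, -3, 3>

Write u = c_1 f1 + ... + c_3 f3 and solve for the c_i.
Solving this 3x3 system gives c = (-1, -3, 3).
Check: -f1 - 3f2 + 3f3 = <3, 3, 6>.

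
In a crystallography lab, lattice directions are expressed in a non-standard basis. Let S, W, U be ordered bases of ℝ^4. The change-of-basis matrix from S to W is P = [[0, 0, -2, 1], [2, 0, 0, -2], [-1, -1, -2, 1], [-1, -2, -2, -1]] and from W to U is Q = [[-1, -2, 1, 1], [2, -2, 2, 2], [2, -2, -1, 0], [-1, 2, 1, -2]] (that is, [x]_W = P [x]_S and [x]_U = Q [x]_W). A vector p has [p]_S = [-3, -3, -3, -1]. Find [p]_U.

Composing the changes, [p]_U = Q P [p]_S.
Q P = [[-6, -3, -2, 3], [-8, -6, -12, 6], [-3, 1, -2, 5], [5, 3, 4, -2]]; applying this to [-3, -3, -3, -1] gives [30, 72, 7, -34].

[30, 72, 7, -34]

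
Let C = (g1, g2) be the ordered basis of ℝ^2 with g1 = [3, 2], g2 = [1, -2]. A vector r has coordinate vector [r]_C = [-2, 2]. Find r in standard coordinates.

By definition r = -2g1 + 2g2.
Summing componentwise gives [-4, -8].

[-4, -8]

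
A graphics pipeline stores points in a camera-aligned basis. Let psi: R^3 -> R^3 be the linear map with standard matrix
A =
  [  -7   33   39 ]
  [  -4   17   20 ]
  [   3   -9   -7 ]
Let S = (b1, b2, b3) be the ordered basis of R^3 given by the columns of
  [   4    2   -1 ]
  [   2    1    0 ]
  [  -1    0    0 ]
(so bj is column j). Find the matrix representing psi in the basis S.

[[-1, 3, 3], [0, 3, -2], [-3, -1, 1]]

With P the matrix whose columns are b1, ..., b3, [psi]_S = P^(-1) A P.
Column by column: psi(b1) = A b1 = [-1, -2, 1]; its S-coordinates [-1, 0, -3] give column 1.
Continuing for each basis vector yields [psi]_S = [[-1, 3, 3], [0, 3, -2], [-3, -1, 1]].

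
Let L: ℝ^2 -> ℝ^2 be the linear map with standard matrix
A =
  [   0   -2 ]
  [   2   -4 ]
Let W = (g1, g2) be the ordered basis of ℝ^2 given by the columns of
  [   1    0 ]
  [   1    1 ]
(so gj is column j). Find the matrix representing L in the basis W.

[[-2, -2], [0, -2]]

With P the matrix whose columns are g1, g2, [L]_W = P^(-1) A P.
Column by column: L(g1) = A g1 = [-2, -2]; its W-coordinates [-2, 0] give column 1.
Continuing for each basis vector yields [L]_W = [[-2, -2], [0, -2]].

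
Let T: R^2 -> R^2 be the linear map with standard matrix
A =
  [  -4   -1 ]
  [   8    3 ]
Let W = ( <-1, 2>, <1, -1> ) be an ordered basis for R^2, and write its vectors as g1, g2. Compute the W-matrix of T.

[[0, 2], [2, -1]]

With P the matrix whose columns are g1, g2, [T]_W = P^(-1) A P.
Column by column: T(g1) = A g1 = <2, -2>; its W-coordinates <0, 2> give column 1.
Continuing for each basis vector yields [T]_W = [[0, 2], [2, -1]].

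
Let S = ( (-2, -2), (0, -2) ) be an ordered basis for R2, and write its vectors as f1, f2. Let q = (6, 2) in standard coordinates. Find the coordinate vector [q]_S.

(-3, 2)

[q]_S is the unique c with M c = q, where M has columns f1, f2.
System: -2c_1 + 0c_2 = 6, -2c_1 - 2c_2 = 2; solving gives c_1 = -3, c_2 = 2.
Check: -3f1 + 2f2 = (6, 2).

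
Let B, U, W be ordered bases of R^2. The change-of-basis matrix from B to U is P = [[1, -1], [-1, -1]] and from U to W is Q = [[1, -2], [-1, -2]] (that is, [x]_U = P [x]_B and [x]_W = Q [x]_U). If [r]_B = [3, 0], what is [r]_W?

Composing the changes, [r]_W = Q P [r]_B.
Q P = [[3, 1], [1, 3]]; applying this to [3, 0] gives [9, 3].

[9, 3]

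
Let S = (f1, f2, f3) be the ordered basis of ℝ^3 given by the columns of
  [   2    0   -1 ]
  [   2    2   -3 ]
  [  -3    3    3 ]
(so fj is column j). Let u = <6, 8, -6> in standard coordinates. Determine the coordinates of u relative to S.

Write u = c_1 f1 + ... + c_3 f3 and solve for the c_i.
Solving this 3x3 system gives c = (3, 1, 0).
Check: 3f1 + f2 + 0·f3 = <6, 8, -6>.

<3, 1, 0>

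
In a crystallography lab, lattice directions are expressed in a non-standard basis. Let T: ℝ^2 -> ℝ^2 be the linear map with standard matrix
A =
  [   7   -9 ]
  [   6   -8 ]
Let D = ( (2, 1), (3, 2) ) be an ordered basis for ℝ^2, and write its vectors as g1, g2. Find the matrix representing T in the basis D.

[[-2, 0], [3, 1]]

With P the matrix whose columns are g1, g2, [T]_D = P^(-1) A P.
Column by column: T(g1) = A g1 = (5, 4); its D-coordinates (-2, 3) give column 1.
Continuing for each basis vector yields [T]_D = [[-2, 0], [3, 1]].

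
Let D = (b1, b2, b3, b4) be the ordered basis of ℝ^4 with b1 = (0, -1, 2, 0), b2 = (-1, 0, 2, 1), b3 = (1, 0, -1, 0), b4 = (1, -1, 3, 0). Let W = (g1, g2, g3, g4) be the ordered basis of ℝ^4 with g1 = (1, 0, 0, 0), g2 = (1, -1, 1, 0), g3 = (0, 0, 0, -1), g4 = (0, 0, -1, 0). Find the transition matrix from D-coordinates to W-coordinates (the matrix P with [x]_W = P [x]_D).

[[-1, -1, 1, 0], [1, 0, 0, 1], [0, -1, 0, 0], [-1, -2, 1, -2]]

Column j of P is [bj]_W, since P maps D-coordinates to W-coordinates.
Expressing b1 in W: b1 = -g1 + g2 + 0·g3 - g4, so column 1 of P is (-1, 1, 0, -1).
Doing the same for each bj gives P = [[-1, -1, 1, 0], [1, 0, 0, 1], [0, -1, 0, 0], [-1, -2, 1, -2]].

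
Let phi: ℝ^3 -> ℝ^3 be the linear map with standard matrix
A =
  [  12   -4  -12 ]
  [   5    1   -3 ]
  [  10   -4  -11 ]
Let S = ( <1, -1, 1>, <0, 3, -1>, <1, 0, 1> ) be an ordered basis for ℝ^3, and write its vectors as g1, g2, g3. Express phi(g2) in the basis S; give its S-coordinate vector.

<-3, 1, 3>

Column 2 of [phi]_S is the S-coordinate vector of phi(g2).
In standard coordinates phi(g2) = A g2 = <0, 6, -1>.
Converting to S: <0, 6, -1> = -3g1 + g2 + 3g3, so the coordinate vector is <-3, 1, 3>.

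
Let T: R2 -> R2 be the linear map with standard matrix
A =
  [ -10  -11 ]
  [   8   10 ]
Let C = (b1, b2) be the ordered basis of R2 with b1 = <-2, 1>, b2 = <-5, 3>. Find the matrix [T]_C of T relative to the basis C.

The j-th column of [T]_C is [T(bj)]_C.
T(b1) = A b1 = <9, -6> = 3b1 - 3b2, so column 1 is <3, -3>.
Repeating for b2 and assembling the columns gives [[3, -1], [-3, -3]].

[[3, -1], [-3, -3]]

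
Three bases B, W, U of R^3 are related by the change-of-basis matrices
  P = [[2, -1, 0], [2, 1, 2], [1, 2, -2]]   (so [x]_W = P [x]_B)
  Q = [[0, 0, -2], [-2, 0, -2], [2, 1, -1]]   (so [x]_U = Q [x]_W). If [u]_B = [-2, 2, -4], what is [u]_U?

[-20, -8, -32]

Apply P to get W-coordinates [-6, -10, 10], then Q to get U-coordinates.
The result is [u]_U = [-20, -8, -32].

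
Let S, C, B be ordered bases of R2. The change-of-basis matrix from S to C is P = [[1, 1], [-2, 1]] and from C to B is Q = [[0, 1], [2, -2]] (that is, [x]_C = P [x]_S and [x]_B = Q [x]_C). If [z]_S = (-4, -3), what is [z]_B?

Apply P to get C-coordinates (-7, 5), then Q to get B-coordinates.
The result is [z]_B = (5, -24).

(5, -24)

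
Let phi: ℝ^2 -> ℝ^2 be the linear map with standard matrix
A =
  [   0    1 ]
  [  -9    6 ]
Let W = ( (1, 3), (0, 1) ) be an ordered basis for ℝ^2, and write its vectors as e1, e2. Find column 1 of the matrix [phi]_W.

Column 1 of [phi]_W is the W-coordinate vector of phi(e1).
In standard coordinates phi(e1) = A e1 = (3, 9).
Converting to W: (3, 9) = 3e1 + 0·e2, so the coordinate vector is (3, 0).

(3, 0)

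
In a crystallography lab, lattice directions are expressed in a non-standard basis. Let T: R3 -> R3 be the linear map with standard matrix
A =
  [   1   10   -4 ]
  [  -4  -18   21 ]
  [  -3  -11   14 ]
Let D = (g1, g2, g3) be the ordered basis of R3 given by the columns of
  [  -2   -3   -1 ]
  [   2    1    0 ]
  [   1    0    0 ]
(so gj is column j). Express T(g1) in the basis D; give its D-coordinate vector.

Column 1 of [T]_D is the D-coordinate vector of T(g1).
In standard coordinates T(g1) = A g1 = (14, -7, -2).
Converting to D: (14, -7, -2) = -2g1 - 3g2 - g3, so the coordinate vector is (-2, -3, -1).

(-2, -3, -1)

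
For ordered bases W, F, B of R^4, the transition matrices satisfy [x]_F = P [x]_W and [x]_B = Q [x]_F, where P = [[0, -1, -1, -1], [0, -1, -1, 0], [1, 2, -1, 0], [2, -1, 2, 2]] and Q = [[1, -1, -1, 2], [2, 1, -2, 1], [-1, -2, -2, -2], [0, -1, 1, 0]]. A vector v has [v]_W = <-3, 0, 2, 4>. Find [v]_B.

Apply P to get F-coordinates <-6, -2, -5, 6>, then Q to get B-coordinates.
The result is [v]_B = <13, 2, 8, -3>.

<13, 2, 8, -3>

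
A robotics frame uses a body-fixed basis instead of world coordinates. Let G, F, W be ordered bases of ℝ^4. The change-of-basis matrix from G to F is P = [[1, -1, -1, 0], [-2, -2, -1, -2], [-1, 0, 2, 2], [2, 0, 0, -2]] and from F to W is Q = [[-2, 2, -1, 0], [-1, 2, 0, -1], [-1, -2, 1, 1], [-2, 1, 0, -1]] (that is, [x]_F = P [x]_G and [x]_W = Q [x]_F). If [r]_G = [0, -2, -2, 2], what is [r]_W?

[-4, 4, -12, -2]

Apply P to get F-coordinates [4, 2, 0, -4], then Q to get W-coordinates.
The result is [r]_W = [-4, 4, -12, -2].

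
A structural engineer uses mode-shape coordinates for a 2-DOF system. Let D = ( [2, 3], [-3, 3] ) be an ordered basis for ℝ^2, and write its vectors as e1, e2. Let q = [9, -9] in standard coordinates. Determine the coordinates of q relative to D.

[q]_D is the unique c with M c = q, where M has columns e1, e2.
System: 2c_1 - 3c_2 = 9, 3c_1 + 3c_2 = -9; solving gives c_1 = 0, c_2 = -3.
Check: 0·e1 - 3e2 = [9, -9].

[0, -3]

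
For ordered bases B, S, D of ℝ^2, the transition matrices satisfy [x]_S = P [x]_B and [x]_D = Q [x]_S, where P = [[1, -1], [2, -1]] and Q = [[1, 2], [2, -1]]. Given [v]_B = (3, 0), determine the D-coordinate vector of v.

(15, 0)

First [v]_S = P [v]_B = (3, 6).
Then [v]_D = Q [v]_S = (15, 0).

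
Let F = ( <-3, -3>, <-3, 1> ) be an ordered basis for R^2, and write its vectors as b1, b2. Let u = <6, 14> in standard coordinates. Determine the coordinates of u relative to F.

Write u = c_1 b1 + c_2 b2 and solve for the c_i.
System: -3c_1 - 3c_2 = 6, -3c_1 + c_2 = 14; solving gives c_1 = -4, c_2 = 2.
Check: -4b1 + 2b2 = <6, 14>.

<-4, 2>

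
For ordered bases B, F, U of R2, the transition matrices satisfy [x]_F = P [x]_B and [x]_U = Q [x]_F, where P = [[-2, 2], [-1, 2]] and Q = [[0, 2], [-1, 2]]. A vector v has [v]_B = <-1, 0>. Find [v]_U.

<2, 0>

Composing the changes, [v]_U = Q P [v]_B.
Q P = [[-2, 4], [0, 2]]; applying this to <-1, 0> gives <2, 0>.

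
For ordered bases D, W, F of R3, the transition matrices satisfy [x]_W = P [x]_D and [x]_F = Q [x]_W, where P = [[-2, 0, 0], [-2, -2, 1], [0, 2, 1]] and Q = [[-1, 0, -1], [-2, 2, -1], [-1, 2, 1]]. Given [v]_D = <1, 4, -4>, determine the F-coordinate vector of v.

<-2, -28, -22>

Composing the changes, [v]_F = Q P [v]_D.
Q P = [[2, -2, -1], [0, -6, 1], [-2, -2, 3]]; applying this to <1, 4, -4> gives <-2, -28, -22>.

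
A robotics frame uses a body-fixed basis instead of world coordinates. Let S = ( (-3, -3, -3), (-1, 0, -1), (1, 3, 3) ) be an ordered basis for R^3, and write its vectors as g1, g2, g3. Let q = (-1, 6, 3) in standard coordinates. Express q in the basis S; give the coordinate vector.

(0, 3, 2)

[q]_S is the unique c with M c = q, where M has columns g1, ..., g3.
Solving this 3x3 system gives c = (0, 3, 2).
Check: 0·g1 + 3g2 + 2g3 = (-1, 6, 3).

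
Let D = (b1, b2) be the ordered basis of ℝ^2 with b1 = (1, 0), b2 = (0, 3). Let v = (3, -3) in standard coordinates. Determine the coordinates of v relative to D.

(3, -1)

We seek scalars with c_1 b1 + c_2 b2 = v; equivalently solve M c = v where the columns of M are b1, b2.
System: c_1 + 0c_2 = 3, 0c_1 + 3c_2 = -3; solving gives c_1 = 3, c_2 = -1.
Check: 3b1 - b2 = (3, -3).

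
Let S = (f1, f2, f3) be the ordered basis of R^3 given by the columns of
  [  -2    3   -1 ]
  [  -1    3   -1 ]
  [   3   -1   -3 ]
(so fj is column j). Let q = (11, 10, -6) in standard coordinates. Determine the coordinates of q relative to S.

[q]_S is the unique c with M c = q, where M has columns f1, ..., f3.
Gaussian elimination on [M | q] yields c = (-1, 3, 0).
Check: -f1 + 3f2 + 0·f3 = (11, 10, -6).

(-1, 3, 0)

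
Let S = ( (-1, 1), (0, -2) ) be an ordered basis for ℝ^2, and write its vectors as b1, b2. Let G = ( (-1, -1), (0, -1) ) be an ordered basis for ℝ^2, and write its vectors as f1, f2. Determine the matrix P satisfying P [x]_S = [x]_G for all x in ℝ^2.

[[1, 0], [-2, 2]]

Take x = bj: its S-coordinates are the j-th standard unit vector, so P e_j — column j of P — equals [bj]_G.
b1 = f1 - 2f2, giving column 1 = (1, -2); repeating for each j gives P = [[1, 0], [-2, 2]].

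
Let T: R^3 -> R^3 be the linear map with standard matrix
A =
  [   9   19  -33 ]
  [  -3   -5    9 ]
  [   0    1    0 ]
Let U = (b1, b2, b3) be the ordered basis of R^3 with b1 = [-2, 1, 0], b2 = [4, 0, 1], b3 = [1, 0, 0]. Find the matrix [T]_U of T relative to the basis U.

With P the matrix whose columns are b1, ..., b3, [T]_U = P^(-1) A P.
Column by column: T(b1) = A b1 = [1, 1, 1]; its U-coordinates [1, 1, -1] give column 1.
Continuing for each basis vector yields [T]_U = [[1, -3, -3], [1, 0, 0], [-1, -3, 3]].

[[1, -3, -3], [1, 0, 0], [-1, -3, 3]]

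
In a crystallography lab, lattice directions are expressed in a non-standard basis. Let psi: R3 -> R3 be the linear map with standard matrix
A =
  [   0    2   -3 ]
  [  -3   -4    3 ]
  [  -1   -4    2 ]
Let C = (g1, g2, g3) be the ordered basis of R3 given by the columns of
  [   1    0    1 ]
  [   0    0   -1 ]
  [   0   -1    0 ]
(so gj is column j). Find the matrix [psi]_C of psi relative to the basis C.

[[-3, 0, -1], [1, 2, -3], [3, 3, -1]]

With P the matrix whose columns are g1, ..., g3, [psi]_C = P^(-1) A P.
Column by column: psi(g1) = A g1 = (0, -3, -1); its C-coordinates (-3, 1, 3) give column 1.
Continuing for each basis vector yields [psi]_C = [[-3, 0, -1], [1, 2, -3], [3, 3, -1]].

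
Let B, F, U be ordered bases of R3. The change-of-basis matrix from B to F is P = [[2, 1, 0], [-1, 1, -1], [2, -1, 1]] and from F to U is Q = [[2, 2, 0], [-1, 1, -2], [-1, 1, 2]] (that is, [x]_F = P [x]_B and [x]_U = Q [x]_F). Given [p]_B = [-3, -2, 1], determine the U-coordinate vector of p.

Apply P to get F-coordinates [-8, 0, -3], then Q to get U-coordinates.
The result is [p]_U = [-16, 14, 2].

[-16, 14, 2]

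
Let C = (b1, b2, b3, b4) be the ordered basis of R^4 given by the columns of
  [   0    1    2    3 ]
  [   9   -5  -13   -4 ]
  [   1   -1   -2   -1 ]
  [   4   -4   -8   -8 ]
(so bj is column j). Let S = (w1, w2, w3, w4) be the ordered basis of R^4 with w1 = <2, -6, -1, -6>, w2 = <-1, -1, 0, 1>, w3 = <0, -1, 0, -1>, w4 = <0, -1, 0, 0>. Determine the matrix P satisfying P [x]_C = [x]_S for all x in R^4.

Let M have columns bj and N have columns wj. Then for every x, N [x]_S = x = M [x]_C, so P = N^(-1) M.
Since det N = -1, N^(-1) has integer entries; multiplying gives P = [[-1, 1, 2, 1], [-2, 1, 2, -1], [0, -1, -2, 1], [-1, -1, 1, -2]].

[[-1, 1, 2, 1], [-2, 1, 2, -1], [0, -1, -2, 1], [-1, -1, 1, -2]]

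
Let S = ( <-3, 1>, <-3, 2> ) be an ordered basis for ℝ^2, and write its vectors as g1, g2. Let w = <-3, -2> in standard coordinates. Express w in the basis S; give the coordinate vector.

<4, -3>

Write w = c_1 g1 + c_2 g2 and solve for the c_i.
System: -3c_1 - 3c_2 = -3, c_1 + 2c_2 = -2; solving gives c_1 = 4, c_2 = -3.
Check: 4g1 - 3g2 = <-3, -2>.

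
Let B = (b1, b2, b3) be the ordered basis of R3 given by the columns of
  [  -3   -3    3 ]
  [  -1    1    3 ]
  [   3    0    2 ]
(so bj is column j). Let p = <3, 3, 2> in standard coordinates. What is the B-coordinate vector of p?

Write p = c_1 b1 + ... + c_3 b3 and solve for the c_i.
Row-reducing the augmented matrix [M | p] gives c = (0, 0, 1).
Check: 0·b1 + 0·b2 + b3 = <3, 3, 2>.

<0, 0, 1>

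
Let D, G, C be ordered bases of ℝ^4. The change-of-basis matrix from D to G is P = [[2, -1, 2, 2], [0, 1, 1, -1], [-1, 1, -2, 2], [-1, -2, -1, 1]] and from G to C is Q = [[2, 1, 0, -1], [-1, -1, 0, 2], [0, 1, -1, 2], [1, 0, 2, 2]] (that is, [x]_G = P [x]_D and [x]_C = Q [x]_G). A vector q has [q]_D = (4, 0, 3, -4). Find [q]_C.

(30, -35, 3, -52)

Apply P to get G-coordinates (6, 7, -18, -11), then Q to get C-coordinates.
The result is [q]_C = (30, -35, 3, -52).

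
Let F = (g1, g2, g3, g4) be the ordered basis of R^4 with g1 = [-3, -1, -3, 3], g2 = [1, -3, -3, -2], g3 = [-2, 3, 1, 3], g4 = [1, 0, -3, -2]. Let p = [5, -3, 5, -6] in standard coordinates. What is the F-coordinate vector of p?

We seek scalars with c_1 g1 + ... + c_4 g4 = p; equivalently solve M c = p where the columns of M are g1, ..., g4.
Row-reducing the augmented matrix [M | p] gives c = (0, -3, -4, 0).
Check: 0·g1 - 3g2 - 4g3 + 0·g4 = [5, -3, 5, -6].

[0, -3, -4, 0]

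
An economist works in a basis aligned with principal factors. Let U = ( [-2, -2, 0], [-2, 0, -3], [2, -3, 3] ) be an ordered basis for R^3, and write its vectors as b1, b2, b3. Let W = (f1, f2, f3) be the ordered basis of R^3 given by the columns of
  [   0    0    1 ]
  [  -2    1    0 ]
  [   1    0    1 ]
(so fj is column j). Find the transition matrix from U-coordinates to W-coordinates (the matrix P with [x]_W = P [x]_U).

[[2, -1, 1], [2, -2, -1], [-2, -2, 2]]

Let M have columns bj and N have columns fj. Then for every x, N [x]_W = x = M [x]_U, so P = N^(-1) M.
Since det N = -1, N^(-1) has integer entries; multiplying gives P = [[2, -1, 1], [2, -2, -1], [-2, -2, 2]].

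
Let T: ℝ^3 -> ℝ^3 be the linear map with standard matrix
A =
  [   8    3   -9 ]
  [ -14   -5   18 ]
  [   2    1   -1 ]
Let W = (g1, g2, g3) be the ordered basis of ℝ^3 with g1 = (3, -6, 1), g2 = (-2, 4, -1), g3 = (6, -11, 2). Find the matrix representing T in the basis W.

[[-1, 3, -3], [0, 2, 0], [0, 0, 1]]

With P the matrix whose columns are g1, ..., g3, [T]_W = P^(-1) A P.
Column by column: T(g1) = A g1 = (-3, 6, -1); its W-coordinates (-1, 0, 0) give column 1.
Continuing for each basis vector yields [T]_W = [[-1, 3, -3], [0, 2, 0], [0, 0, 1]].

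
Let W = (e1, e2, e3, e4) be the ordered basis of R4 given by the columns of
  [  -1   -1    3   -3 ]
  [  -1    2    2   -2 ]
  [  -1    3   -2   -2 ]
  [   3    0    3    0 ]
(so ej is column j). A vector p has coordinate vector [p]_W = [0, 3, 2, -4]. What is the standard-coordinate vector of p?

The coordinates say p = 0·e1 + 3e2 + 2e3 - 4e4; adding the scaled basis vectors gives [15, 18, 13, 6].

[15, 18, 13, 6]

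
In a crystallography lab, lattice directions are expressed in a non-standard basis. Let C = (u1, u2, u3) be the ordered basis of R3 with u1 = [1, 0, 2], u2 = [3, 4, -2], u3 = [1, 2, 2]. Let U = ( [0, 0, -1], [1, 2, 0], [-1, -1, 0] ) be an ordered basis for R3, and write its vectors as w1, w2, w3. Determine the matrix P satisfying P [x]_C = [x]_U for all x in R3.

[[-2, 2, -2], [-1, 1, 1], [-2, -2, 0]]

Let M have columns uj and N have columns wj. Then for every x, N [x]_U = x = M [x]_C, so P = N^(-1) M.
Since det N = -1, N^(-1) has integer entries; multiplying gives P = [[-2, 2, -2], [-1, 1, 1], [-2, -2, 0]].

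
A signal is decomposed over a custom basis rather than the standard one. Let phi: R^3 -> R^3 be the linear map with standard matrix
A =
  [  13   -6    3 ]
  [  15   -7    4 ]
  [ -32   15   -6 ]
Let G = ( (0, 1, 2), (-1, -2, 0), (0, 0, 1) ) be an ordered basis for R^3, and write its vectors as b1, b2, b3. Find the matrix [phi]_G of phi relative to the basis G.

Let P have columns b1, ..., b3. Then [phi]_G = P^(-1) A P.
Here det P = 1, so P^(-1) is integer; computing A P first and then P^(-1)(A P) gives [[1, 1, -2], [0, 1, -3], [1, 0, -2]].

[[1, 1, -2], [0, 1, -3], [1, 0, -2]]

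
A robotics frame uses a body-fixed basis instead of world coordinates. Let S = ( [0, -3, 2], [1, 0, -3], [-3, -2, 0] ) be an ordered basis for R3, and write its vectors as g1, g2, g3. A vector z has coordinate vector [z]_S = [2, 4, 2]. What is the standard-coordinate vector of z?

[-2, -10, -8]

By definition z = 2g1 + 4g2 + 2g3.
Summing componentwise gives [-2, -10, -8].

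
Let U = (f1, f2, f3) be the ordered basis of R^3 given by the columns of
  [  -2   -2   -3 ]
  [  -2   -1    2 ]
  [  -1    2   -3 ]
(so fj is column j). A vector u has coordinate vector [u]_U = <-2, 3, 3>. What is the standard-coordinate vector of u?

The coordinates say u = -2f1 + 3f2 + 3f3; adding the scaled basis vectors gives <-11, 7, -1>.

<-11, 7, -1>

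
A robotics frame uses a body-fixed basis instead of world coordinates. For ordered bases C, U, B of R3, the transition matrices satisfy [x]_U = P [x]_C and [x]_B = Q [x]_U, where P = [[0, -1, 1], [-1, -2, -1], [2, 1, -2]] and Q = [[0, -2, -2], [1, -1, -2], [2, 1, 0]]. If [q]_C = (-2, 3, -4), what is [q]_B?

First [q]_U = P [q]_C = (-7, 0, 7).
Then [q]_B = Q [q]_U = (-14, -21, -14).

(-14, -21, -14)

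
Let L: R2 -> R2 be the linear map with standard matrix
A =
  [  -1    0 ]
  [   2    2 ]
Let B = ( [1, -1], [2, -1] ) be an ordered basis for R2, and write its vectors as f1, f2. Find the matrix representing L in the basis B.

[[1, -2], [-1, 0]]

Let P have columns f1, f2. Then [L]_B = P^(-1) A P.
Here det P = 1, so P^(-1) is integer; computing A P first and then P^(-1)(A P) gives [[1, -2], [-1, 0]].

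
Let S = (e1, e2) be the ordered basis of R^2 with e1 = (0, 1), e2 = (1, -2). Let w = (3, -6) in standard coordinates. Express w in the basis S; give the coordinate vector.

(0, 3)

Write w = c_1 e1 + c_2 e2 and solve for the c_i.
System: 0c_1 + c_2 = 3, c_1 - 2c_2 = -6; solving gives c_1 = 0, c_2 = 3.
Check: 0·e1 + 3e2 = (3, -6).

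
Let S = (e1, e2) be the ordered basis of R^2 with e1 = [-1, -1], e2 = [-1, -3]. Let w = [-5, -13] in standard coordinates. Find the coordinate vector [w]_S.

[1, 4]

We seek scalars with c_1 e1 + c_2 e2 = w; equivalently solve M c = w where the columns of M are e1, e2.
System: -c_1 - c_2 = -5, -c_1 - 3c_2 = -13; solving gives c_1 = 1, c_2 = 4.
Check: e1 + 4e2 = [-5, -13].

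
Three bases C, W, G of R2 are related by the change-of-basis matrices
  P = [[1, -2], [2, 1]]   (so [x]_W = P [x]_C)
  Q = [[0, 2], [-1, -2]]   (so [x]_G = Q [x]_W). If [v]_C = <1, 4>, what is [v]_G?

<12, -5>

First [v]_W = P [v]_C = <-7, 6>.
Then [v]_G = Q [v]_W = <12, -5>.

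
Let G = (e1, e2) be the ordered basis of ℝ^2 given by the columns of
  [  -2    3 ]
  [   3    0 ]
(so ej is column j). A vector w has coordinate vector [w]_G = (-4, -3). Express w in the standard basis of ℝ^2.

(-1, -12)

The coordinates say w = -4e1 - 3e2; adding the scaled basis vectors gives (-1, -12).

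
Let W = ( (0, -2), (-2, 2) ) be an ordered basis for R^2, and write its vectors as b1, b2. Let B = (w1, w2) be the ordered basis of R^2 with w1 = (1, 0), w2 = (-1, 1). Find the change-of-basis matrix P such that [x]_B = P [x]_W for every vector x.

Column j of P is [bj]_B, since P maps W-coordinates to B-coordinates.
Expressing b1 in B: b1 = -2w1 - 2w2, so column 1 of P is (-2, -2).
Doing the same for each bj gives P = [[-2, 0], [-2, 2]].

[[-2, 0], [-2, 2]]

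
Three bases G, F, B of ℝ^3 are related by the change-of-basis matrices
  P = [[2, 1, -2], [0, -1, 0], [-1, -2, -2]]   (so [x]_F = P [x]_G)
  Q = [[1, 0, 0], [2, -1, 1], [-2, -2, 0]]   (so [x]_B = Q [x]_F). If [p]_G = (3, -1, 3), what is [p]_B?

Composing the changes, [p]_B = Q P [p]_G.
Q P = [[2, 1, -2], [3, 1, -6], [-4, 0, 4]]; applying this to (3, -1, 3) gives (-1, -10, 0).

(-1, -10, 0)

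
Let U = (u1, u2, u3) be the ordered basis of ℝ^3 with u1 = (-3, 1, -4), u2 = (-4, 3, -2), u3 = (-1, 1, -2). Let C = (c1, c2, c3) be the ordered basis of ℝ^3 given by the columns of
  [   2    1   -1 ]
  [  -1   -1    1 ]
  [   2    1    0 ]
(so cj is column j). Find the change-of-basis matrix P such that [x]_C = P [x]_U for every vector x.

[[-2, -1, 0], [0, 0, -2], [-1, 2, -1]]

Column j of P is [uj]_C, since P maps U-coordinates to C-coordinates.
Expressing u1 in C: u1 = -2c1 + 0·c2 - c3, so column 1 of P is (-2, 0, -1).
Doing the same for each uj gives P = [[-2, -1, 0], [0, 0, -2], [-1, 2, -1]].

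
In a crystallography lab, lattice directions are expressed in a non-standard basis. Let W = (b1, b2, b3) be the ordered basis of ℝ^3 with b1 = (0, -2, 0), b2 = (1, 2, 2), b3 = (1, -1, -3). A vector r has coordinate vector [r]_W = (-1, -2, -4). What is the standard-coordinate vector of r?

(-6, 2, 8)

r = M [r]_W, where M has columns b1, ..., b3.
Carrying out the matrix-vector product, r = (-6, 2, 8).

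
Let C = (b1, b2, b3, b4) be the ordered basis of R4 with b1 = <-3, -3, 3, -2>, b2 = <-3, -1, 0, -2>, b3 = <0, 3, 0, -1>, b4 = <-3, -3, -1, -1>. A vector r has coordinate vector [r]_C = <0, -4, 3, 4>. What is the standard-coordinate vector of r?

The coordinates say r = 0·b1 - 4b2 + 3b3 + 4b4; adding the scaled basis vectors gives <0, 1, -4, 1>.

<0, 1, -4, 1>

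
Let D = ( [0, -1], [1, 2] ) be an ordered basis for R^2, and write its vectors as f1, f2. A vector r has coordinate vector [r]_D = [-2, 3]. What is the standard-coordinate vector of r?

[3, 8]

By definition r = -2f1 + 3f2.
Summing componentwise gives [3, 8].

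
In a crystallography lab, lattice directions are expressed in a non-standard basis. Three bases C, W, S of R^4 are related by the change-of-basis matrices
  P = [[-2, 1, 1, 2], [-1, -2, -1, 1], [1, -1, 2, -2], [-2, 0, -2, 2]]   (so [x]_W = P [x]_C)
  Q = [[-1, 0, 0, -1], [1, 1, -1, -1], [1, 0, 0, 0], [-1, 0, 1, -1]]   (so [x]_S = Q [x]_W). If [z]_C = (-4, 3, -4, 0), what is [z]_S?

Composing the changes, [z]_S = Q P [z]_C.
Q P = [[4, -1, 1, -4], [-2, 0, 0, 3], [-2, 1, 1, 2], [5, -2, 3, -6]]; applying this to (-4, 3, -4, 0) gives (-23, 8, 7, -38).

(-23, 8, 7, -38)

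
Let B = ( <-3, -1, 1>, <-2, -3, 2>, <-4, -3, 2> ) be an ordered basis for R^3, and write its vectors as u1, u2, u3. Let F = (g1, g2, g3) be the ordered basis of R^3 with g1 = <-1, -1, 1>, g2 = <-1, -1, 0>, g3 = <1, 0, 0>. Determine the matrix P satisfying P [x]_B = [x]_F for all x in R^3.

[[1, 2, 2], [0, 1, 1], [-2, 1, -1]]

Let M have columns uj and N have columns gj. Then for every x, N [x]_F = x = M [x]_B, so P = N^(-1) M.
Since det N = 1, N^(-1) has integer entries; multiplying gives P = [[1, 2, 2], [0, 1, 1], [-2, 1, -1]].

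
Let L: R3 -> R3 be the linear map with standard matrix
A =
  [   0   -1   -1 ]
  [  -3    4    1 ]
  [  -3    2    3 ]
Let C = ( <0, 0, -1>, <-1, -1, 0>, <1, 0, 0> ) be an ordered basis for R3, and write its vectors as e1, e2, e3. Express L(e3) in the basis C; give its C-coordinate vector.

<3, 3, 3>

Compute L(e3) = A e3 = <0, -3, -3> in standard coordinates.
Then write this in C-coordinates: solve for y in y_1 e1 + ... + y_3 e3 = <0, -3, -3>.
This gives y = <3, 3, 3>, which is column 3 of [L]_C.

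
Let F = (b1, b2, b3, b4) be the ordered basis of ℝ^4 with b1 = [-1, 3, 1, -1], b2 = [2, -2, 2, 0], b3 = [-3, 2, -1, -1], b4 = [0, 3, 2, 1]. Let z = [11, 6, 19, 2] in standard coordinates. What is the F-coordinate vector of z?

[3, 4, -2, 3]

Write z = c_1 b1 + ... + c_4 b4 and solve for the c_i.
Gaussian elimination on [M | z] yields c = (3, 4, -2, 3).
Check: 3b1 + 4b2 - 2b3 + 3b4 = [11, 6, 19, 2].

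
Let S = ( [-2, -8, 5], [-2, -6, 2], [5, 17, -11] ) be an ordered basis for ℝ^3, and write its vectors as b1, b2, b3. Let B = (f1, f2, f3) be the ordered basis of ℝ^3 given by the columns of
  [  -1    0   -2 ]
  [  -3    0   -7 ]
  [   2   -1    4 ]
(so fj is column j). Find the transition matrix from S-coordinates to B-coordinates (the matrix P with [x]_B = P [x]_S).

Column j of P is [bj]_B, since P maps S-coordinates to B-coordinates.
Expressing b1 in B: b1 = -2f1 - f2 + 2f3, so column 1 of P is [-2, -1, 2].
Doing the same for each bj gives P = [[-2, 2, -1], [-1, 2, 1], [2, 0, -2]].

[[-2, 2, -1], [-1, 2, 1], [2, 0, -2]]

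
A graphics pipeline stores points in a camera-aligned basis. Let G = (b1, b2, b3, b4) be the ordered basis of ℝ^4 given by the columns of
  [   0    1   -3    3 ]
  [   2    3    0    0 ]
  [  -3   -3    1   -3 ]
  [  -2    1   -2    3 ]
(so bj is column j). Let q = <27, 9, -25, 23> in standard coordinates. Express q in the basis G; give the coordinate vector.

[q]_G is the unique c with M c = q, where M has columns b1, ..., b4.
Solving this 4x4 system gives c = (0, 3, -4, 4).
Check: 0·b1 + 3b2 - 4b3 + 4b4 = <27, 9, -25, 23>.

<0, 3, -4, 4>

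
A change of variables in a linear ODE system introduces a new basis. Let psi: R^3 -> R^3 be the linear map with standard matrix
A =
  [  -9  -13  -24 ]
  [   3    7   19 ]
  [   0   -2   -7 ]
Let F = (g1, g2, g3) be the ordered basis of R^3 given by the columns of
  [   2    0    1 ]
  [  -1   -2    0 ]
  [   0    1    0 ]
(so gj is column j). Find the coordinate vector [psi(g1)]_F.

Column 1 of [psi]_F is the F-coordinate vector of psi(g1).
In standard coordinates psi(g1) = A g1 = [-5, -1, 2].
Converting to F: [-5, -1, 2] = -3g1 + 2g2 + g3, so the coordinate vector is [-3, 2, 1].

[-3, 2, 1]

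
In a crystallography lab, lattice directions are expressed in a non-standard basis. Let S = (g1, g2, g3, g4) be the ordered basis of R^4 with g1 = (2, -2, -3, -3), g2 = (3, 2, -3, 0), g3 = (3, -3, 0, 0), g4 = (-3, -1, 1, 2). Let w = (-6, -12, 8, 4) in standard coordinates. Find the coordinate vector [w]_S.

(0, -2, 2, 2)

Write w = c_1 g1 + ... + c_4 g4 and solve for the c_i.
Gaussian elimination on [M | w] yields c = (0, -2, 2, 2).
Check: 0·g1 - 2g2 + 2g3 + 2g4 = (-6, -12, 8, 4).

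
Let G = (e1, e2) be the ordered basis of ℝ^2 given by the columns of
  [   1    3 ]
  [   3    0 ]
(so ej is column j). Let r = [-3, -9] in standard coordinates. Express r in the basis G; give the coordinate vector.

[-3, 0]

Write r = c_1 e1 + c_2 e2 and solve for the c_i.
System: c_1 + 3c_2 = -3, 3c_1 + 0c_2 = -9; solving gives c_1 = -3, c_2 = 0.
Check: -3e1 + 0·e2 = [-3, -9].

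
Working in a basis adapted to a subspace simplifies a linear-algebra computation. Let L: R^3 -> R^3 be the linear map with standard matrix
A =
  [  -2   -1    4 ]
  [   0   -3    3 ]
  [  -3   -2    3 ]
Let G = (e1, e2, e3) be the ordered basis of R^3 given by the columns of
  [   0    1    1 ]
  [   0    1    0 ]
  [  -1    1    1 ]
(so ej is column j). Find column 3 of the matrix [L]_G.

(2, 3, -1)

Column 3 of [L]_G is the G-coordinate vector of L(e3).
In standard coordinates L(e3) = A e3 = (2, 3, 0).
Converting to G: (2, 3, 0) = 2e1 + 3e2 - e3, so the coordinate vector is (2, 3, -1).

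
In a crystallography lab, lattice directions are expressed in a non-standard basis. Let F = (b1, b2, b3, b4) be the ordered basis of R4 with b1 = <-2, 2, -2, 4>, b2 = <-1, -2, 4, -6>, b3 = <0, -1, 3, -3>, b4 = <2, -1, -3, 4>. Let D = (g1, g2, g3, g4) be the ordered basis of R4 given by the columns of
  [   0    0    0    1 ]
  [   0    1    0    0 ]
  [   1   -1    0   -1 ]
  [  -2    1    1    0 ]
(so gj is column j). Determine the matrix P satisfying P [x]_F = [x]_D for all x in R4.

Column j of P is [bj]_D, since P maps F-coordinates to D-coordinates.
Expressing b1 in D: b1 = -2g1 + 2g2 - 2g3 - 2g4, so column 1 of P is <-2, 2, -2, -2>.
Doing the same for each bj gives P = [[-2, 1, 2, -2], [2, -2, -1, -1], [-2, -2, 2, 1], [-2, -1, 0, 2]].

[[-2, 1, 2, -2], [2, -2, -1, -1], [-2, -2, 2, 1], [-2, -1, 0, 2]]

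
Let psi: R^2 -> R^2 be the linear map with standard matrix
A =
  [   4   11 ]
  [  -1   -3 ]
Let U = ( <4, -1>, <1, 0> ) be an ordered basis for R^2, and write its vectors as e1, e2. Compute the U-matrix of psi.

With P the matrix whose columns are e1, e2, [psi]_U = P^(-1) A P.
Column by column: psi(e1) = A e1 = <5, -1>; its U-coordinates <1, 1> give column 1.
Continuing for each basis vector yields [psi]_U = [[1, 1], [1, 0]].

[[1, 1], [1, 0]]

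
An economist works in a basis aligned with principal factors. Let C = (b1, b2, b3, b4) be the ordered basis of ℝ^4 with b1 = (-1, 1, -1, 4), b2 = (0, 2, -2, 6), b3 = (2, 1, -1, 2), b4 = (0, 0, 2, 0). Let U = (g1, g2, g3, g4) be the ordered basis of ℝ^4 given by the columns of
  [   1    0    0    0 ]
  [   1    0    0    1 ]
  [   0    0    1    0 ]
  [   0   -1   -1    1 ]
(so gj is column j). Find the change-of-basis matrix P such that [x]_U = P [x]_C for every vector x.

[[-1, 0, 2, 0], [-1, -2, -2, -2], [-1, -2, -1, 2], [2, 2, -1, 0]]

Let M have columns bj and N have columns gj. Then for every x, N [x]_U = x = M [x]_C, so P = N^(-1) M.
Since det N = 1, N^(-1) has integer entries; multiplying gives P = [[-1, 0, 2, 0], [-1, -2, -2, -2], [-1, -2, -1, 2], [2, 2, -1, 0]].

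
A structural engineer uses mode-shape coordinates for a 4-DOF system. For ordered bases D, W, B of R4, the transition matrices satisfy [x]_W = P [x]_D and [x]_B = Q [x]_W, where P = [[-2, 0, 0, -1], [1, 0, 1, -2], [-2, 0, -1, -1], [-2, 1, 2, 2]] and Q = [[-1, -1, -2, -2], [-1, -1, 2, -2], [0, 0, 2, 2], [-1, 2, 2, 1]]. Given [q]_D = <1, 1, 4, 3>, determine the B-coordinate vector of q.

<-2, -38, 8, -2>

Apply P to get W-coordinates <-5, -1, -9, 13>, then Q to get B-coordinates.
The result is [q]_B = <-2, -38, 8, -2>.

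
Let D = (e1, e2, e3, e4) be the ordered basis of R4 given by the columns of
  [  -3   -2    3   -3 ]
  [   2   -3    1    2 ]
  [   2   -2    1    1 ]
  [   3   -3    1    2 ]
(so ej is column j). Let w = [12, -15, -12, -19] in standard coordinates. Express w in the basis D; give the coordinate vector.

[-4, 3, 2, 0]

We seek scalars with c_1 e1 + ... + c_4 e4 = w; equivalently solve M c = w where the columns of M are e1, ..., e4.
Row-reducing the augmented matrix [M | w] gives c = (-4, 3, 2, 0).
Check: -4e1 + 3e2 + 2e3 + 0·e4 = [12, -15, -12, -19].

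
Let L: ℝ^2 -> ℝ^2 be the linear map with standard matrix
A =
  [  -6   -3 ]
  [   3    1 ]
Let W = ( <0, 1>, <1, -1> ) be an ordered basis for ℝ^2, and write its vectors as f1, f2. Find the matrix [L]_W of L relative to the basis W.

Let P have columns f1, f2. Then [L]_W = P^(-1) A P.
Here det P = -1, so P^(-1) is integer; computing A P first and then P^(-1)(A P) gives [[-2, -1], [-3, -3]].

[[-2, -1], [-3, -3]]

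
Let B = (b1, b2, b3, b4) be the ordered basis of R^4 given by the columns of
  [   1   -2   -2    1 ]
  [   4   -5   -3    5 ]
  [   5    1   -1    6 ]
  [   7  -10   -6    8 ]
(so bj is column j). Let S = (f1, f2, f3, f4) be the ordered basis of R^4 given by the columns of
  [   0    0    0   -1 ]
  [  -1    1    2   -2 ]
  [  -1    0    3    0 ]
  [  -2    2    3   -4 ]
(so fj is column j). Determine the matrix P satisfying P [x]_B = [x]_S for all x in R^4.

[[-2, -1, 1, 0], [-2, -2, 2, -1], [1, 0, 0, 2], [-1, 2, 2, -1]]

Let M have columns bj and N have columns fj. Then for every x, N [x]_S = x = M [x]_B, so P = N^(-1) M.
Since det N = -1, N^(-1) has integer entries; multiplying gives P = [[-2, -1, 1, 0], [-2, -2, 2, -1], [1, 0, 0, 2], [-1, 2, 2, -1]].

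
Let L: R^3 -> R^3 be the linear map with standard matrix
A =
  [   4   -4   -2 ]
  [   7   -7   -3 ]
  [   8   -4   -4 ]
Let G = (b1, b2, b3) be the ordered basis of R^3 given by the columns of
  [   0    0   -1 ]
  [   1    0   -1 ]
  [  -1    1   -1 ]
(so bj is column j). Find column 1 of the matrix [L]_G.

(-2, 0, 2)

Column 1 of [L]_G is the G-coordinate vector of L(b1).
In standard coordinates L(b1) = A b1 = (-2, -4, 0).
Converting to G: (-2, -4, 0) = -2b1 + 0·b2 + 2b3, so the coordinate vector is (-2, 0, 2).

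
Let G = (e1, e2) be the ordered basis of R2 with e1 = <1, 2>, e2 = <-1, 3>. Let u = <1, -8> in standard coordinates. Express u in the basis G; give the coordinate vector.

Write u = c_1 e1 + c_2 e2 and solve for the c_i.
System: c_1 - c_2 = 1, 2c_1 + 3c_2 = -8; solving gives c_1 = -1, c_2 = -2.
Check: -e1 - 2e2 = <1, -8>.

<-1, -2>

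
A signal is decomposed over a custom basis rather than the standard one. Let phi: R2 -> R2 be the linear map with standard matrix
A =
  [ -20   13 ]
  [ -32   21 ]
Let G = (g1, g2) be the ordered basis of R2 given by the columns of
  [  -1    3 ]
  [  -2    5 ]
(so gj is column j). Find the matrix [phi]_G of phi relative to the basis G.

[[0, -2], [-2, 1]]

The j-th column of [phi]_G is [phi(gj)]_G.
phi(g1) = A g1 = <-6, -10> = 0·g1 - 2g2, so column 1 is <0, -2>.
Repeating for g2 and assembling the columns gives [[0, -2], [-2, 1]].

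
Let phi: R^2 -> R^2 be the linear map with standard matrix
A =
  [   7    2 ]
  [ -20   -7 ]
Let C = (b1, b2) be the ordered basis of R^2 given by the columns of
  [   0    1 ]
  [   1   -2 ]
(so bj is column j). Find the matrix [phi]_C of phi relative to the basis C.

The j-th column of [phi]_C is [phi(bj)]_C.
phi(b1) = A b1 = (2, -7) = -3b1 + 2b2, so column 1 is (-3, 2).
Repeating for b2 and assembling the columns gives [[-3, 0], [2, 3]].

[[-3, 0], [2, 3]]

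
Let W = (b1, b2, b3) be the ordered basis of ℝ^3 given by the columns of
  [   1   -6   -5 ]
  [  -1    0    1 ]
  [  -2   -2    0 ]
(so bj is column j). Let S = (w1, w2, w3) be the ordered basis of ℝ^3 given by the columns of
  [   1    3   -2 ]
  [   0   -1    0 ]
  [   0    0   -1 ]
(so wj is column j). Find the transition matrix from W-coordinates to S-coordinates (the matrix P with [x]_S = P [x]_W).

[[2, -2, -2], [1, 0, -1], [2, 2, 0]]

Let M have columns bj and N have columns wj. Then for every x, N [x]_S = x = M [x]_W, so P = N^(-1) M.
Since det N = 1, N^(-1) has integer entries; multiplying gives P = [[2, -2, -2], [1, 0, -1], [2, 2, 0]].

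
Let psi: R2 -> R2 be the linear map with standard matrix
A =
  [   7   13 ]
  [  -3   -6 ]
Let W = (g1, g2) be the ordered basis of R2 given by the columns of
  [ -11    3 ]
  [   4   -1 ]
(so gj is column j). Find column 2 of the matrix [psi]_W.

[-1, -1]

Compute psi(g2) = A g2 = [8, -3] in standard coordinates.
Then write this in W-coordinates: solve for y in y_1 g1 + y_2 g2 = [8, -3].
This gives y = [-1, -1], which is column 2 of [psi]_W.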